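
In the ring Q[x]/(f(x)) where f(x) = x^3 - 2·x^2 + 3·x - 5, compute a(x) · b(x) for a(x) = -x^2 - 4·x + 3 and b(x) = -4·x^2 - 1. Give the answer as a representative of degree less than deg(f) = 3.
a · b ≡ 25·x^2 - 48·x + 117 (mod f(x))

First multiply in Q[x] without reducing: a · b = 4·x^4 + 16·x^3 - 11·x^2 + 4·x - 3. Now divide by f(x) = x^3 - 2·x^2 + 3·x - 5, eliminating the leading term at each step:
  leading term 4·x^4: subtract (4·x)·f(x) = 4·x^4 - 8·x^3 + 12·x^2 - 20·x, leaving 24·x^3 - 23·x^2 + 24·x - 3
  leading term 24·x^3: subtract (24)·f(x) = 24·x^3 - 48·x^2 + 72·x - 120, leaving 25·x^2 - 48·x + 117
The degree is now < 3, so this is the remainder. Hence a · b ≡ 25·x^2 - 48·x + 117 in Q[x]/(f).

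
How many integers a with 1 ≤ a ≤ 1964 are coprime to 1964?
980

The number of a ∈ {1, ..., 1964} with gcd(a, 1964) = 1 is by definition Euler's totient φ(1964). φ is multiplicative, with φ(p^e) = p^e − p^(e−1). Factorise 1964 = 2^2 · 491. Then
  φ(1964) = (2^2 − 2^1) · (491 − 1) = 2 · 490 = 980.
So there are 980 such integers.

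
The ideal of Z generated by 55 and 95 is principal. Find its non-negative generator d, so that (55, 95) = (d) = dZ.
In the PID Z, (a, b) is generated by gcd(a, b). Compute gcd(95, 55) with the extended Euclidean algorithm, tracking rows (r, s, t) with s·95 + t·55 = r:
  row A: (95, 1, 0)   [1·95 + 0·55 = 95]
  row B: (55, 0, 1)   [0·95 + 1·55 = 55]
  95 = 1·55 + 40   → row C = row A − 1·row B = (40, 1, −1)   [check: 1·95 − 1·55 = 40]
  55 = 1·40 + 15   → row D = row B − 1·row C = (15, −1, 2)   [check: −1·95 + 2·55 = 15]
  40 = 2·15 + 10   → row E = row C − 2·row D = (10, 3, −5)   [check: 3·95 − 5·55 = 10]
  15 = 1·10 + 5   → row F = row D − 1·row E = (5, −4, 7)   [check: −4·95 + 7·55 = 5]
  10 = 2·5 + 0   → remainder 0, stop. gcd = 5 (last nonzero row F).
So gcd(55, 95) = 5, with Bézout identity −4·95 + 7·55 = 5. Containment (⊇): the Bézout identity exhibits 5 as an element of (55, 95), giving (5) ⊆ (55, 95). Containment (⊆): since 5 | 55 and 5 | 95 (55 = 5·11, 95 = 5·19), every Z-linear combination of 55 and 95 is divisible by 5, so (55, 95) ⊆ (5). Therefore (55, 95) = (5), d = 5.

Final answer: (55, 95) = (5); d = 5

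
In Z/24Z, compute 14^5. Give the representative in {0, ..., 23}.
8

Use repeated squaring. Binary(5) = 101. Walk through the bits of the exponent 5 left-to-right: at each bit after the leading one, square the running value, then multiply by 14 if the bit is 1 (always reducing mod 24):
  bit 1 = 1 (leading): start with 14.
  bit 2 = 0: square 14^2 = 196 ≡ 4 (mod 24).
  bit 3 = 1: square 4^2 = 16; bit is 1, so multiply 16·14 = 224 ≡ 8 (mod 24).
Final value: 14^5 ≡ 8 (mod 24).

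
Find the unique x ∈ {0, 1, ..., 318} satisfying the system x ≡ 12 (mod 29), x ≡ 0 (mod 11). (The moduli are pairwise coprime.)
The moduli 29, 11 are pairwise coprime, so by the CRT there is a unique solution mod 29·11 = 319.
Solve by successive substitution. Start with x ≡ 12 (mod 29).
  Combine with x ≡ 0 (mod 11): write x = 12 + 29·t and require 12 + 29·t ≡ 0 (mod 11), i.e. 29·t ≡ 0 − 12 ≡ 10 (mod 11). Since 29^(−1) ≡ 8 (mod 11) (29 ≡ 7 (mod 11)), t ≡ 8·10 ≡ 3 (mod 11). So x ≡ 12 + 29·3 = 99 (mod 319).
Unique solution in [0, 319): x = 99.

Final answer: x ≡ 99 (mod 319); the representative in [0, 319) is 99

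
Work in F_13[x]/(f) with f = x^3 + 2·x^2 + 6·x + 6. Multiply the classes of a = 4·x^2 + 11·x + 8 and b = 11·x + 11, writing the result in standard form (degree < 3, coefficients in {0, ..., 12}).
a · b ≡ 12·x^2 + 10·x + 6 (mod f(x))

Multiply as integer polynomials: a · b = 44·x^3 + 165·x^2 + 209·x + 88. Reducing coefficients mod 13: a · b ≡ 5·x^3 + 9·x^2 + x + 10. Now divide by f(x) = x^3 + 2·x^2 + 6·x + 6 in F_13[x], eliminating the leading term at each step:
  leading term 5·x^3: subtract (5)·f(x) = 5·x^3 + 10·x^2 + 4·x + 4, leaving 12·x^2 + 10·x + 6 (coefficients mod 13)
The degree is now < 3, so this is the remainder. Hence a · b ≡ 12·x^2 + 10·x + 6 in F_13[x]/(f).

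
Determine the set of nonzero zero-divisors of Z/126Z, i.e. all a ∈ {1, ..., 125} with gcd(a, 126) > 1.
An element a ∈ Z/126Z (with a ≠ 0) is a zero-divisor iff gcd(a, 126) > 1 (because a is a unit precisely when gcd(a, n) = 1, and in Z/nZ every nonzero, non-unit element is a zero-divisor). Scan a = 1, ..., 125 and keep those with gcd(a, 126) > 1:
  gcd(2, 126) = 2, gcd(3, 126) = 3, gcd(4, 126) = 2, gcd(6, 126) = 6, gcd(7, 126) = 7, gcd(8, 126) = 2, gcd(9, 126) = 9, gcd(10, 126) = 2, gcd(12, 126) = 6, gcd(14, 126) = 14, gcd(15, 126) = 3, gcd(16, 126) = 2, gcd(18, 126) = 18, gcd(20, 126) = 2, gcd(21, 126) = 21, gcd(22, 126) = 2, gcd(24, 126) = 6, gcd(26, 126) = 2, gcd(27, 126) = 9, gcd(28, 126) = 14, gcd(30, 126) = 6, gcd(32, 126) = 2, gcd(33, 126) = 3, gcd(34, 126) = 2, gcd(35, 126) = 7, gcd(36, 126) = 18, gcd(38, 126) = 2, gcd(39, 126) = 3, gcd(40, 126) = 2, gcd(42, 126) = 42, gcd(44, 126) = 2, gcd(45, 126) = 9, gcd(46, 126) = 2, gcd(48, 126) = 6, gcd(49, 126) = 7, gcd(50, 126) = 2, gcd(51, 126) = 3, gcd(52, 126) = 2, gcd(54, 126) = 18, gcd(56, 126) = 14, gcd(57, 126) = 3, gcd(58, 126) = 2, gcd(60, 126) = 6, gcd(62, 126) = 2, gcd(63, 126) = 63, gcd(64, 126) = 2, gcd(66, 126) = 6, gcd(68, 126) = 2, gcd(69, 126) = 3, gcd(70, 126) = 14, gcd(72, 126) = 18, gcd(74, 126) = 2, gcd(75, 126) = 3, gcd(76, 126) = 2, gcd(77, 126) = 7, gcd(78, 126) = 6, gcd(80, 126) = 2, gcd(81, 126) = 9, gcd(82, 126) = 2, gcd(84, 126) = 42, gcd(86, 126) = 2, gcd(87, 126) = 3, gcd(88, 126) = 2, gcd(90, 126) = 18, gcd(91, 126) = 7, gcd(92, 126) = 2, gcd(93, 126) = 3, gcd(94, 126) = 2, gcd(96, 126) = 6, gcd(98, 126) = 14, gcd(99, 126) = 9, gcd(100, 126) = 2, gcd(102, 126) = 6, gcd(104, 126) = 2, gcd(105, 126) = 21, gcd(106, 126) = 2, gcd(108, 126) = 18, gcd(110, 126) = 2, gcd(111, 126) = 3, gcd(112, 126) = 14, gcd(114, 126) = 6, gcd(116, 126) = 2, gcd(117, 126) = 9, gcd(118, 126) = 2, gcd(119, 126) = 7, gcd(120, 126) = 6, gcd(122, 126) = 2, gcd(123, 126) = 3, gcd(124, 126) = 2.
All other a ∈ {1, ..., 125} have gcd(a, 126) = 1 and are units. So the nonzero zero-divisors are exactly the 89 values of a appearing in this scan.

Final answer: nonzero zero-divisors of Z/126Z = {2, 3, 4, 6, 7, 8, 9, 10, 12, 14, 15, 16, 18, 20, 21, 22, 24, 26, 27, 28, 30, 32, 33, 34, 35, 36, 38, 39, 40, 42, 44, 45, 46, 48, 49, 50, 51, 52, 54, 56, 57, 58, 60, 62, 63, 64, 66, 68, 69, 70, 72, 74, 75, 76, 77, 78, 80, 81, 82, 84, 86, 87, 88, 90, 91, 92, 93, 94, 96, 98, 99, 100, 102, 104, 105, 106, 108, 110, 111, 112, 114, 116, 117, 118, 119, 120, 122, 123, 124}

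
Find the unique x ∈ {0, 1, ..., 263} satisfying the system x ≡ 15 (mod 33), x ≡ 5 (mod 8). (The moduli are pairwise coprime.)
The moduli 33, 8 are pairwise coprime, so by the CRT there is a unique solution mod 33·8 = 264.
Solve by successive substitution. Start with x ≡ 15 (mod 33).
  Combine with x ≡ 5 (mod 8): write x = 15 + 33·t and require 15 + 33·t ≡ 5 (mod 8), i.e. 33·t ≡ 5 − 15 ≡ 6 (mod 8). Since 33^(−1) ≡ 1 (mod 8) (33 ≡ 1 (mod 8)), t ≡ 1·6 ≡ 6 (mod 8). So x ≡ 15 + 33·6 = 213 (mod 264).
Unique solution in [0, 264): x = 213.

Final answer: x ≡ 213 (mod 264); the representative in [0, 264) is 213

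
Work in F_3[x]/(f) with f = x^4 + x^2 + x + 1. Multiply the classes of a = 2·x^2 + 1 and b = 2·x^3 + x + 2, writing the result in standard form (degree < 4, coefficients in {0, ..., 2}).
Multiply as integer polynomials: a · b = 4·x^5 + 4·x^3 + 4·x^2 + x + 2. Reducing coefficients mod 3: a · b ≡ x^5 + x^3 + x^2 + x + 2. Now divide by f(x) = x^4 + x^2 + x + 1 in F_3[x], eliminating the leading term at each step:
  leading term x^5: subtract (x)·f(x) = x^5 + x^3 + x^2 + x, leaving 2 (coefficients mod 3)
The degree is now < 4, so this is the remainder. Hence a · b ≡ 2 in F_3[x]/(f).

Final answer: a · b ≡ 2 (mod f(x))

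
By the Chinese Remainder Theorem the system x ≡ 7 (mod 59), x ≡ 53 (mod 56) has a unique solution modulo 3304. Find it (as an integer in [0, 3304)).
x ≡ 2013 (mod 3304); the representative in [0, 3304) is 2013

The moduli 59, 56 are pairwise coprime, so by the CRT there is a unique solution mod 59·56 = 3304.
Solve by successive substitution. Start with x ≡ 7 (mod 59).
  Combine with x ≡ 53 (mod 56): write x = 7 + 59·t and require 7 + 59·t ≡ 53 (mod 56), i.e. 59·t ≡ 53 − 7 ≡ 46 (mod 56). Since 59^(−1) ≡ 19 (mod 56) (59 ≡ 3 (mod 56)), t ≡ 19·46 ≡ 34 (mod 56). So x ≡ 7 + 59·34 = 2013 (mod 3304).
Unique solution in [0, 3304): x = 2013.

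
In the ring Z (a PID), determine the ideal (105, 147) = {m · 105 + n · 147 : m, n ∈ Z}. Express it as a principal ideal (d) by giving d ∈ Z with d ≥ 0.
In the PID Z, (a, b) is generated by gcd(a, b). Compute gcd(147, 105) with the extended Euclidean algorithm, tracking rows (r, s, t) with s·147 + t·105 = r:
  row A: (147, 1, 0)   [1·147 + 0·105 = 147]
  row B: (105, 0, 1)   [0·147 + 1·105 = 105]
  147 = 1·105 + 42   → row C = row A − 1·row B = (42, 1, −1)   [check: 1·147 − 1·105 = 42]
  105 = 2·42 + 21   → row D = row B − 2·row C = (21, −2, 3)   [check: −2·147 + 3·105 = 21]
  42 = 2·21 + 0   → remainder 0, stop. gcd = 21 (last nonzero row D).
So gcd(105, 147) = 21, with Bézout identity −2·147 + 3·105 = 21. Containment (⊇): the Bézout identity exhibits 21 as an element of (105, 147), giving (21) ⊆ (105, 147). Containment (⊆): since 21 | 105 and 21 | 147 (105 = 21·5, 147 = 21·7), every Z-linear combination of 105 and 147 is divisible by 21, so (105, 147) ⊆ (21). Therefore (105, 147) = (21), d = 21.

Final answer: (105, 147) = (21); d = 21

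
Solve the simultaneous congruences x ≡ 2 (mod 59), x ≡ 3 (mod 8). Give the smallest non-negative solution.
x ≡ 179 (mod 472); the representative in [0, 472) is 179

The moduli 59, 8 are pairwise coprime, so by the CRT there is a unique solution mod 59·8 = 472.
Solve by successive substitution. Start with x ≡ 2 (mod 59).
  Combine with x ≡ 3 (mod 8): write x = 2 + 59·t and require 2 + 59·t ≡ 3 (mod 8), i.e. 59·t ≡ 3 − 2 ≡ 1 (mod 8). Since 59^(−1) ≡ 3 (mod 8) (59 ≡ 3 (mod 8)), t ≡ 3·1 ≡ 3 (mod 8). So x ≡ 2 + 59·3 = 179 (mod 472).
Unique solution in [0, 472): x = 179.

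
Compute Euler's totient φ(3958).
φ is multiplicative, with φ(p^e) = p^e − p^(e−1). Factorise 3958 = 2 · 1979. Then
  φ(3958) = (2 − 1) · (1979 − 1) = 1 · 1978 = 1978.

Final answer: φ(3958) = 1978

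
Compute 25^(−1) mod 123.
25^(−1) ≡ 64 (mod 123)

Apply the extended Euclidean algorithm to (123, 25), tracking rows (r, s, t) with s·123 + t·25 = r. Each division r_prev = q·r_cur + r_new produces the new row as (previous row) − q·(current row):
  row A: (123, 1, 0)   [1·123 + 0·25 = 123]
  row B: (25, 0, 1)   [0·123 + 1·25 = 25]
  123 = 4·25 + 23   → row C = row A − 4·row B = (23, 1, −4)   [check: 1·123 − 4·25 = 23]
  25 = 1·23 + 2   → row D = row B − 1·row C = (2, −1, 5)   [check: −1·123 + 5·25 = 2]
  23 = 11·2 + 1   → row E = row C − 11·row D = (1, 12, −59)   [check: 12·123 − 59·25 = 1]
  2 = 2·1 + 0   → remainder 0, stop. gcd = 1 (last nonzero row E).
The gcd is 1, so 25 is invertible mod 123. The last nonzero row gives 12·123 − 59·25 = 1, so t = −59. So 25^(−1) ≡ −59 ≡ 64 (mod 123). Verify: 25 · 64 = 1600 ≡ 1 (mod 123). ✓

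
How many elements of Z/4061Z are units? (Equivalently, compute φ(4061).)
An element a ∈ Z/4061Z is a unit iff gcd(a, 4061) = 1, so the number of units is φ(4061). φ is multiplicative, with φ(p^e) = p^e − p^(e−1). Factorise 4061 = 31 · 131. Then
  φ(4061) = (31 − 1) · (131 − 1) = 30 · 130 = 3900.

Final answer: Z/4061Z has φ(4061) = 3900 units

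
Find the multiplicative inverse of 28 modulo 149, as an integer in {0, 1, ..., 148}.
Apply the extended Euclidean algorithm to (149, 28), tracking rows (r, s, t) with s·149 + t·28 = r. Each division r_prev = q·r_cur + r_new produces the new row as (previous row) − q·(current row):
  row A: (149, 1, 0)   [1·149 + 0·28 = 149]
  row B: (28, 0, 1)   [0·149 + 1·28 = 28]
  149 = 5·28 + 9   → row C = row A − 5·row B = (9, 1, −5)   [check: 1·149 − 5·28 = 9]
  28 = 3·9 + 1   → row D = row B − 3·row C = (1, −3, 16)   [check: −3·149 + 16·28 = 1]
  9 = 9·1 + 0   → remainder 0, stop. gcd = 1 (last nonzero row D).
The gcd is 1, so 28 is invertible mod 149. The last nonzero row gives −3·149 + 16·28 = 1, so t = 16. So 28^(−1) ≡ 16 (mod 149). Verify: 28 · 16 = 448 ≡ 1 (mod 149). ✓

Final answer: 28^(−1) ≡ 16 (mod 149)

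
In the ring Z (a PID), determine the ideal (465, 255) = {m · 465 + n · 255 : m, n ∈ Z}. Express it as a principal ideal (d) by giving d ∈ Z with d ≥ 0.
(465, 255) = (15); d = 15

In the PID Z, (a, b) is generated by gcd(a, b). Compute gcd(465, 255) with the extended Euclidean algorithm, tracking rows (r, s, t) with s·465 + t·255 = r:
  row A: (465, 1, 0)   [1·465 + 0·255 = 465]
  row B: (255, 0, 1)   [0·465 + 1·255 = 255]
  465 = 1·255 + 210   → row C = row A − 1·row B = (210, 1, −1)   [check: 1·465 − 1·255 = 210]
  255 = 1·210 + 45   → row D = row B − 1·row C = (45, −1, 2)   [check: −1·465 + 2·255 = 45]
  210 = 4·45 + 30   → row E = row C − 4·row D = (30, 5, −9)   [check: 5·465 − 9·255 = 30]
  45 = 1·30 + 15   → row F = row D − 1·row E = (15, −6, 11)   [check: −6·465 + 11·255 = 15]
  30 = 2·15 + 0   → remainder 0, stop. gcd = 15 (last nonzero row F).
So gcd(465, 255) = 15, with Bézout identity −6·465 + 11·255 = 15. Containment (⊇): the Bézout identity exhibits 15 as an element of (465, 255), giving (15) ⊆ (465, 255). Containment (⊆): since 15 | 465 and 15 | 255 (465 = 15·31, 255 = 15·17), every Z-linear combination of 465 and 255 is divisible by 15, so (465, 255) ⊆ (15). Therefore (465, 255) = (15), d = 15.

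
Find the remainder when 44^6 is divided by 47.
24

Use repeated squaring. Binary(6) = 110. Walk through the bits of the exponent 6 left-to-right: at each bit after the leading one, square the running value, then multiply by 44 if the bit is 1 (always reducing mod 47):
  bit 1 = 1 (leading): start with 44.
  bit 2 = 1: square 44^2 = 1936 ≡ 9; bit is 1, so multiply 9·44 = 396 ≡ 20 (mod 47).
  bit 3 = 0: square 20^2 = 400 ≡ 24 (mod 47).
Final value: 44^6 ≡ 24 (mod 47).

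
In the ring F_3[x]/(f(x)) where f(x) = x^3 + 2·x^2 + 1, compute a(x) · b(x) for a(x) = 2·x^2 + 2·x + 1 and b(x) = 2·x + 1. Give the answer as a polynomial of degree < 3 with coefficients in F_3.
Multiply as integer polynomials: a · b = 4·x^3 + 6·x^2 + 4·x + 1. Reducing coefficients mod 3: a · b ≡ x^3 + x + 1. Now divide by f(x) = x^3 + 2·x^2 + 1 in F_3[x], eliminating the leading term at each step:
  leading term x^3: subtract (1)·f(x) = x^3 + 2·x^2 + 1, leaving x^2 + x (coefficients mod 3)
The degree is now < 3, so this is the remainder. Hence a · b ≡ x^2 + x in F_3[x]/(f).

Final answer: a · b ≡ x^2 + x (mod f(x))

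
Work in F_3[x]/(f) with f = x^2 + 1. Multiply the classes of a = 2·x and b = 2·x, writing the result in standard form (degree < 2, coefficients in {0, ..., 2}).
Multiply as integer polynomials: a · b = 4·x^2. Reducing coefficients mod 3: a · b ≡ x^2. Now divide by f(x) = x^2 + 1 in F_3[x], eliminating the leading term at each step:
  leading term x^2: subtract (1)·f(x) = x^2 + 1, leaving 2 (coefficients mod 3)
The degree is now < 2, so this is the remainder. Hence a · b ≡ 2 in F_3[x]/(f).

Final answer: a · b ≡ 2 (mod f(x))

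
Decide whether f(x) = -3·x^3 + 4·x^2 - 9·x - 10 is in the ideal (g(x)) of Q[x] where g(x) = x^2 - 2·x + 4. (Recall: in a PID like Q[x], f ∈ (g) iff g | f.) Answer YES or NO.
NO

In Q[x] the ideal (g) consists of all multiples of g, so f ∈ (g) iff g | f, i.e. iff the remainder of f on division by g is 0. Divide f by g (g is monic, so eliminate the leading term of the running remainder at each step):
  leading term -3·x^3: subtract (-3·x)·g(x) = -3·x^3 + 6·x^2 - 12·x, leaving -2·x^2 + 3·x - 10
  leading term -2·x^2: subtract (-2)·g(x) = -2·x^2 + 4·x - 8, leaving -x - 2
The remainder r(x) = -x - 2 ≠ 0 (and deg r < deg g), so g ∤ f, i.e. f ∉ (g).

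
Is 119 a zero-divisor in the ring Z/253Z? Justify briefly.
NO

gcd(119, 253) = 1, so 119 is a unit in Z/253Z (it has a multiplicative inverse). A unit cannot be a zero-divisor: if 119·b ≡ 0 then multiplying both sides by 119^(−1) gives b ≡ 0. So 119 is not a zero-divisor.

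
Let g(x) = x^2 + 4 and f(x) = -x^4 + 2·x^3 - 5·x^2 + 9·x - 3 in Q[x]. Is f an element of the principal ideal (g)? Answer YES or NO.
In Q[x] the ideal (g) consists of all multiples of g, so f ∈ (g) iff g | f, i.e. iff the remainder of f on division by g is 0. Divide f by g (g is monic, so eliminate the leading term of the running remainder at each step):
  leading term -x^4: subtract (-x^2)·g(x) = -x^4 - 4·x^2, leaving 2·x^3 - x^2 + 9·x - 3
  leading term 2·x^3: subtract (2·x)·g(x) = 2·x^3 + 8·x, leaving -x^2 + x - 3
  leading term -x^2: subtract (-1)·g(x) = -x^2 - 4, leaving x + 1
The remainder r(x) = x + 1 ≠ 0 (and deg r < deg g), so g ∤ f, i.e. f ∉ (g).

Final answer: NO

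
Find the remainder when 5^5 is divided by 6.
Use repeated squaring. Binary(5) = 101. Walk through the bits of the exponent 5 left-to-right: at each bit after the leading one, square the running value, then multiply by 5 if the bit is 1 (always reducing mod 6):
  bit 1 = 1 (leading): start with 5.
  bit 2 = 0: square 5^2 = 25 ≡ 1 (mod 6).
  bit 3 = 1: square 1^2 = 1; bit is 1, so multiply 1·5 = 5 (mod 6).
Final value: 5^5 ≡ 5 (mod 6).

Final answer: 5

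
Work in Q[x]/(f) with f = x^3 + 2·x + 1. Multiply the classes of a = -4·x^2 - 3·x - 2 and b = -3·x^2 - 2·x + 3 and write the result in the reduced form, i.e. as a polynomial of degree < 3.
First multiply in Q[x] without reducing: a · b = 12·x^4 + 17·x^3 - 5·x - 6. Now divide by f(x) = x^3 + 2·x + 1, eliminating the leading term at each step:
  leading term 12·x^4: subtract (12·x)·f(x) = 12·x^4 + 24·x^2 + 12·x, leaving 17·x^3 - 24·x^2 - 17·x - 6
  leading term 17·x^3: subtract (17)·f(x) = 17·x^3 + 34·x + 17, leaving -24·x^2 - 51·x - 23
The degree is now < 3, so this is the remainder. Hence a · b ≡ -24·x^2 - 51·x - 23 in Q[x]/(f).

Final answer: a · b ≡ -24·x^2 - 51·x - 23 (mod f(x))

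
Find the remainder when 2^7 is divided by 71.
57

Use repeated squaring. Binary(7) = 111. Walk through the bits of the exponent 7 left-to-right: at each bit after the leading one, square the running value, then multiply by 2 if the bit is 1 (always reducing mod 71):
  bit 1 = 1 (leading): start with 2.
  bit 2 = 1: square 2^2 = 4; bit is 1, so multiply 4·2 = 8 (mod 71).
  bit 3 = 1: square 8^2 = 64; bit is 1, so multiply 64·2 = 128 ≡ 57 (mod 71).
Final value: 2^7 ≡ 57 (mod 71).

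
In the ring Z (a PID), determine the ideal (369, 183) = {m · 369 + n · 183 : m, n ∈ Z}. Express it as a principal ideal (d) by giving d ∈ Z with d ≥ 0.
(369, 183) = (3); d = 3

In the PID Z, (a, b) is generated by gcd(a, b). Compute gcd(369, 183) with the extended Euclidean algorithm, tracking rows (r, s, t) with s·369 + t·183 = r:
  row A: (369, 1, 0)   [1·369 + 0·183 = 369]
  row B: (183, 0, 1)   [0·369 + 1·183 = 183]
  369 = 2·183 + 3   → row C = row A − 2·row B = (3, 1, −2)   [check: 1·369 − 2·183 = 3]
  183 = 61·3 + 0   → remainder 0, stop. gcd = 3 (last nonzero row C).
So gcd(369, 183) = 3, with Bézout identity 1·369 − 2·183 = 3. Containment (⊇): the Bézout identity exhibits 3 as an element of (369, 183), giving (3) ⊆ (369, 183). Containment (⊆): since 3 | 369 and 3 | 183 (369 = 3·123, 183 = 3·61), every Z-linear combination of 369 and 183 is divisible by 3, so (369, 183) ⊆ (3). Therefore (369, 183) = (3), d = 3.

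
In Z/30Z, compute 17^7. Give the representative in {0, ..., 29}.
Use repeated squaring. Binary(7) = 111. Walk through the bits of the exponent 7 left-to-right: at each bit after the leading one, square the running value, then multiply by 17 if the bit is 1 (always reducing mod 30):
  bit 1 = 1 (leading): start with 17.
  bit 2 = 1: square 17^2 = 289 ≡ 19; bit is 1, so multiply 19·17 = 323 ≡ 23 (mod 30).
  bit 3 = 1: square 23^2 = 529 ≡ 19; bit is 1, so multiply 19·17 = 323 ≡ 23 (mod 30).
Final value: 17^7 ≡ 23 (mod 30).

Final answer: 23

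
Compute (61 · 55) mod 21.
16

Reduce the factors first: 61 ≡ 19, 55 ≡ 13 (mod 21), so 61 · 55 ≡ 19 · 13 (mod 21). 19 · 13 = 247. Dividing by 21: 247 = 11·21 + 16. So (61 · 55) mod 21 = 16.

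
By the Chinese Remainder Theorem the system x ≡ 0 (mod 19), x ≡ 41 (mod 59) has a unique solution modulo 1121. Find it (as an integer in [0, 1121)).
The moduli 19, 59 are pairwise coprime, so by the CRT there is a unique solution mod 19·59 = 1121.
Solve by successive substitution. Start with x ≡ 0 (mod 19).
  Combine with x ≡ 41 (mod 59): write x = 19·t and require 19·t ≡ 41 (mod 59). Since 19^(−1) ≡ 28 (mod 59), t ≡ 28·41 ≡ 27 (mod 59). So x ≡ 19·27 = 513 (mod 1121).
Unique solution in [0, 1121): x = 513.

Final answer: x ≡ 513 (mod 1121); the representative in [0, 1121) is 513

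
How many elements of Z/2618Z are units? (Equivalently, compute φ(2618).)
Z/2618Z has φ(2618) = 960 units

An element a ∈ Z/2618Z is a unit iff gcd(a, 2618) = 1, so the number of units is φ(2618). φ is multiplicative, with φ(p^e) = p^e − p^(e−1). Factorise 2618 = 2 · 7 · 11 · 17. Then
  φ(2618) = (2 − 1) · (7 − 1) · (11 − 1) · (17 − 1) = 1 · 6 · 10 · 16 = 960.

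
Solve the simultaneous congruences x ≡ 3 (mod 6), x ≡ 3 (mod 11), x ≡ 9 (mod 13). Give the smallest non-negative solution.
The moduli 6, 11, 13 are pairwise coprime, so by the CRT there is a unique solution mod 6·11·13 = 858.
Solve by successive substitution. Start with x ≡ 3 (mod 6).
  Combine with x ≡ 3 (mod 11): write x = 3 + 6·t and require 3 + 6·t ≡ 3 (mod 11), i.e. 6·t ≡ 3 − 3 ≡ 0 (mod 11). Since 6^(−1) ≡ 2 (mod 11), t ≡ 2·0 ≡ 0 (mod 11). So x ≡ 3 + 6·0 = 3 (mod 66).
  Combine with x ≡ 9 (mod 13): write x = 3 + 66·t and require 3 + 66·t ≡ 9 (mod 13), i.e. 66·t ≡ 9 − 3 ≡ 6 (mod 13). Since 66^(−1) ≡ 1 (mod 13) (66 ≡ 1 (mod 13)), t ≡ 1·6 ≡ 6 (mod 13). So x ≡ 3 + 66·6 = 399 (mod 858).
Unique solution in [0, 858): x = 399.

Final answer: x ≡ 399 (mod 858); the representative in [0, 858) is 399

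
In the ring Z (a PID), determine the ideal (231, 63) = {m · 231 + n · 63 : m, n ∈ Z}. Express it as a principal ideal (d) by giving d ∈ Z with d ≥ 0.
In the PID Z, (a, b) is generated by gcd(a, b). Compute gcd(231, 63) with the extended Euclidean algorithm, tracking rows (r, s, t) with s·231 + t·63 = r:
  row A: (231, 1, 0)   [1·231 + 0·63 = 231]
  row B: (63, 0, 1)   [0·231 + 1·63 = 63]
  231 = 3·63 + 42   → row C = row A − 3·row B = (42, 1, −3)   [check: 1·231 − 3·63 = 42]
  63 = 1·42 + 21   → row D = row B − 1·row C = (21, −1, 4)   [check: −1·231 + 4·63 = 21]
  42 = 2·21 + 0   → remainder 0, stop. gcd = 21 (last nonzero row D).
So gcd(231, 63) = 21, with Bézout identity −1·231 + 4·63 = 21. Containment (⊇): the Bézout identity exhibits 21 as an element of (231, 63), giving (21) ⊆ (231, 63). Containment (⊆): since 21 | 231 and 21 | 63 (231 = 21·11, 63 = 21·3), every Z-linear combination of 231 and 63 is divisible by 21, so (231, 63) ⊆ (21). Therefore (231, 63) = (21), d = 21.

Final answer: (231, 63) = (21); d = 21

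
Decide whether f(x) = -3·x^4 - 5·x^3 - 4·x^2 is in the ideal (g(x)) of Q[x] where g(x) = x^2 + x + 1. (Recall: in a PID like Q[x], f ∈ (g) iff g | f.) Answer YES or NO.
NO

In Q[x] the ideal (g) consists of all multiples of g, so f ∈ (g) iff g | f, i.e. iff the remainder of f on division by g is 0. Divide f by g (g is monic, so eliminate the leading term of the running remainder at each step):
  leading term -3·x^4: subtract (-3·x^2)·g(x) = -3·x^4 - 3·x^3 - 3·x^2, leaving -2·x^3 - x^2
  leading term -2·x^3: subtract (-2·x)·g(x) = -2·x^3 - 2·x^2 - 2·x, leaving x^2 + 2·x
  leading term x^2: subtract (1)·g(x) = x^2 + x + 1, leaving x - 1
The remainder r(x) = x - 1 ≠ 0 (and deg r < deg g), so g ∤ f, i.e. f ∉ (g).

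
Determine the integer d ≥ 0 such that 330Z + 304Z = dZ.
In the PID Z, (a, b) is generated by gcd(a, b). Compute gcd(330, 304) with the extended Euclidean algorithm, tracking rows (r, s, t) with s·330 + t·304 = r:
  row A: (330, 1, 0)   [1·330 + 0·304 = 330]
  row B: (304, 0, 1)   [0·330 + 1·304 = 304]
  330 = 1·304 + 26   → row C = row A − 1·row B = (26, 1, −1)   [check: 1·330 − 1·304 = 26]
  304 = 11·26 + 18   → row D = row B − 11·row C = (18, −11, 12)   [check: −11·330 + 12·304 = 18]
  26 = 1·18 + 8   → row E = row C − 1·row D = (8, 12, −13)   [check: 12·330 − 13·304 = 8]
  18 = 2·8 + 2   → row F = row D − 2·row E = (2, −35, 38)   [check: −35·330 + 38·304 = 2]
  8 = 4·2 + 0   → remainder 0, stop. gcd = 2 (last nonzero row F).
So gcd(330, 304) = 2, with Bézout identity −35·330 + 38·304 = 2. Containment (⊇): the Bézout identity exhibits 2 as an element of (330, 304), giving (2) ⊆ (330, 304). Containment (⊆): since 2 | 330 and 2 | 304 (330 = 2·165, 304 = 2·152), every Z-linear combination of 330 and 304 is divisible by 2, so (330, 304) ⊆ (2). Therefore (330, 304) = (2), d = 2.

Final answer: (330, 304) = (2); d = 2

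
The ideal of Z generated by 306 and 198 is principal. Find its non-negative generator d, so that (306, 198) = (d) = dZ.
(306, 198) = (18); d = 18

In the PID Z, (a, b) is generated by gcd(a, b). Compute gcd(306, 198) with the extended Euclidean algorithm, tracking rows (r, s, t) with s·306 + t·198 = r:
  row A: (306, 1, 0)   [1·306 + 0·198 = 306]
  row B: (198, 0, 1)   [0·306 + 1·198 = 198]
  306 = 1·198 + 108   → row C = row A − 1·row B = (108, 1, −1)   [check: 1·306 − 1·198 = 108]
  198 = 1·108 + 90   → row D = row B − 1·row C = (90, −1, 2)   [check: −1·306 + 2·198 = 90]
  108 = 1·90 + 18   → row E = row C − 1·row D = (18, 2, −3)   [check: 2·306 − 3·198 = 18]
  90 = 5·18 + 0   → remainder 0, stop. gcd = 18 (last nonzero row E).
So gcd(306, 198) = 18, with Bézout identity 2·306 − 3·198 = 18. Containment (⊇): the Bézout identity exhibits 18 as an element of (306, 198), giving (18) ⊆ (306, 198). Containment (⊆): since 18 | 306 and 18 | 198 (306 = 18·17, 198 = 18·11), every Z-linear combination of 306 and 198 is divisible by 18, so (306, 198) ⊆ (18). Therefore (306, 198) = (18), d = 18.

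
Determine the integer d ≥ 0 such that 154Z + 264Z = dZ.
(154, 264) = (22); d = 22

In the PID Z, (a, b) is generated by gcd(a, b). Compute gcd(264, 154) with the extended Euclidean algorithm, tracking rows (r, s, t) with s·264 + t·154 = r:
  row A: (264, 1, 0)   [1·264 + 0·154 = 264]
  row B: (154, 0, 1)   [0·264 + 1·154 = 154]
  264 = 1·154 + 110   → row C = row A − 1·row B = (110, 1, −1)   [check: 1·264 − 1·154 = 110]
  154 = 1·110 + 44   → row D = row B − 1·row C = (44, −1, 2)   [check: −1·264 + 2·154 = 44]
  110 = 2·44 + 22   → row E = row C − 2·row D = (22, 3, −5)   [check: 3·264 − 5·154 = 22]
  44 = 2·22 + 0   → remainder 0, stop. gcd = 22 (last nonzero row E).
So gcd(154, 264) = 22, with Bézout identity 3·264 − 5·154 = 22. Containment (⊇): the Bézout identity exhibits 22 as an element of (154, 264), giving (22) ⊆ (154, 264). Containment (⊆): since 22 | 154 and 22 | 264 (154 = 22·7, 264 = 22·12), every Z-linear combination of 154 and 264 is divisible by 22, so (154, 264) ⊆ (22). Therefore (154, 264) = (22), d = 22.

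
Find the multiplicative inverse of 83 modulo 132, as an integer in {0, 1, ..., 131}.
83^(−1) ≡ 35 (mod 132)

Apply the extended Euclidean algorithm to (132, 83), tracking rows (r, s, t) with s·132 + t·83 = r. Each division r_prev = q·r_cur + r_new produces the new row as (previous row) − q·(current row):
  row A: (132, 1, 0)   [1·132 + 0·83 = 132]
  row B: (83, 0, 1)   [0·132 + 1·83 = 83]
  132 = 1·83 + 49   → row C = row A − 1·row B = (49, 1, −1)   [check: 1·132 − 1·83 = 49]
  83 = 1·49 + 34   → row D = row B − 1·row C = (34, −1, 2)   [check: −1·132 + 2·83 = 34]
  49 = 1·34 + 15   → row E = row C − 1·row D = (15, 2, −3)   [check: 2·132 − 3·83 = 15]
  34 = 2·15 + 4   → row F = row D − 2·row E = (4, −5, 8)   [check: −5·132 + 8·83 = 4]
  15 = 3·4 + 3   → row G = row E − 3·row F = (3, 17, −27)   [check: 17·132 − 27·83 = 3]
  4 = 1·3 + 1   → row H = row F − 1·row G = (1, −22, 35)   [check: −22·132 + 35·83 = 1]
  3 = 3·1 + 0   → remainder 0, stop. gcd = 1 (last nonzero row H).
The gcd is 1, so 83 is invertible mod 132. The last nonzero row gives −22·132 + 35·83 = 1, so t = 35. So 83^(−1) ≡ 35 (mod 132). Verify: 83 · 35 = 2905 ≡ 1 (mod 132). ✓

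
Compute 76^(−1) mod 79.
76^(−1) ≡ 26 (mod 79)

Apply the extended Euclidean algorithm to (79, 76), tracking rows (r, s, t) with s·79 + t·76 = r. Each division r_prev = q·r_cur + r_new produces the new row as (previous row) − q·(current row):
  row A: (79, 1, 0)   [1·79 + 0·76 = 79]
  row B: (76, 0, 1)   [0·79 + 1·76 = 76]
  79 = 1·76 + 3   → row C = row A − 1·row B = (3, 1, −1)   [check: 1·79 − 1·76 = 3]
  76 = 25·3 + 1   → row D = row B − 25·row C = (1, −25, 26)   [check: −25·79 + 26·76 = 1]
  3 = 3·1 + 0   → remainder 0, stop. gcd = 1 (last nonzero row D).
The gcd is 1, so 76 is invertible mod 79. The last nonzero row gives −25·79 + 26·76 = 1, so t = 26. So 76^(−1) ≡ 26 (mod 79). Verify: 76 · 26 = 1976 ≡ 1 (mod 79). ✓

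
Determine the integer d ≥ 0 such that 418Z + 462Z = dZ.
(418, 462) = (22); d = 22

In the PID Z, (a, b) is generated by gcd(a, b). Compute gcd(462, 418) with the extended Euclidean algorithm, tracking rows (r, s, t) with s·462 + t·418 = r:
  row A: (462, 1, 0)   [1·462 + 0·418 = 462]
  row B: (418, 0, 1)   [0·462 + 1·418 = 418]
  462 = 1·418 + 44   → row C = row A − 1·row B = (44, 1, −1)   [check: 1·462 − 1·418 = 44]
  418 = 9·44 + 22   → row D = row B − 9·row C = (22, −9, 10)   [check: −9·462 + 10·418 = 22]
  44 = 2·22 + 0   → remainder 0, stop. gcd = 22 (last nonzero row D).
So gcd(418, 462) = 22, with Bézout identity −9·462 + 10·418 = 22. Containment (⊇): the Bézout identity exhibits 22 as an element of (418, 462), giving (22) ⊆ (418, 462). Containment (⊆): since 22 | 418 and 22 | 462 (418 = 22·19, 462 = 22·21), every Z-linear combination of 418 and 462 is divisible by 22, so (418, 462) ⊆ (22). Therefore (418, 462) = (22), d = 22.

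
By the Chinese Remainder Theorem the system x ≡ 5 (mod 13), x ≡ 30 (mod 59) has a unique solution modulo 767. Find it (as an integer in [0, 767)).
x ≡ 148 (mod 767); the representative in [0, 767) is 148

The moduli 13, 59 are pairwise coprime, so by the CRT there is a unique solution mod 13·59 = 767.
Solve by successive substitution. Start with x ≡ 5 (mod 13).
  Combine with x ≡ 30 (mod 59): write x = 5 + 13·t and require 5 + 13·t ≡ 30 (mod 59), i.e. 13·t ≡ 30 − 5 ≡ 25 (mod 59). Since 13^(−1) ≡ 50 (mod 59), t ≡ 50·25 ≡ 11 (mod 59). So x ≡ 5 + 13·11 = 148 (mod 767).
Unique solution in [0, 767): x = 148.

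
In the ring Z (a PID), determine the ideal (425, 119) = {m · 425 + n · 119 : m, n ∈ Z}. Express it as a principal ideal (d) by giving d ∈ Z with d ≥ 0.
In the PID Z, (a, b) is generated by gcd(a, b). Compute gcd(425, 119) with the extended Euclidean algorithm, tracking rows (r, s, t) with s·425 + t·119 = r:
  row A: (425, 1, 0)   [1·425 + 0·119 = 425]
  row B: (119, 0, 1)   [0·425 + 1·119 = 119]
  425 = 3·119 + 68   → row C = row A − 3·row B = (68, 1, −3)   [check: 1·425 − 3·119 = 68]
  119 = 1·68 + 51   → row D = row B − 1·row C = (51, −1, 4)   [check: −1·425 + 4·119 = 51]
  68 = 1·51 + 17   → row E = row C − 1·row D = (17, 2, −7)   [check: 2·425 − 7·119 = 17]
  51 = 3·17 + 0   → remainder 0, stop. gcd = 17 (last nonzero row E).
So gcd(425, 119) = 17, with Bézout identity 2·425 − 7·119 = 17. Containment (⊇): the Bézout identity exhibits 17 as an element of (425, 119), giving (17) ⊆ (425, 119). Containment (⊆): since 17 | 425 and 17 | 119 (425 = 17·25, 119 = 17·7), every Z-linear combination of 425 and 119 is divisible by 17, so (425, 119) ⊆ (17). Therefore (425, 119) = (17), d = 17.

Final answer: (425, 119) = (17); d = 17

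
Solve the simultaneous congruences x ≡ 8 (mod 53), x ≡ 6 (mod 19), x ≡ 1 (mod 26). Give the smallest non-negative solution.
x ≡ 21685 (mod 26182); the representative in [0, 26182) is 21685

The moduli 53, 19, 26 are pairwise coprime, so by the CRT there is a unique solution mod 53·19·26 = 26182.
Solve by successive substitution. Start with x ≡ 8 (mod 53).
  Combine with x ≡ 6 (mod 19): write x = 8 + 53·t and require 8 + 53·t ≡ 6 (mod 19), i.e. 53·t ≡ 6 − 8 ≡ 17 (mod 19). Since 53^(−1) ≡ 14 (mod 19) (53 ≡ 15 (mod 19)), t ≡ 14·17 ≡ 10 (mod 19). So x ≡ 8 + 53·10 = 538 (mod 1007).
  Combine with x ≡ 1 (mod 26): write x = 538 + 1007·t and require 538 + 1007·t ≡ 1 (mod 26), i.e. 1007·t ≡ 1 − 538 ≡ 9 (mod 26). Since 1007^(−1) ≡ 11 (mod 26) (1007 ≡ 19 (mod 26)), t ≡ 11·9 ≡ 21 (mod 26). So x ≡ 538 + 1007·21 = 21685 (mod 26182).
Unique solution in [0, 26182): x = 21685.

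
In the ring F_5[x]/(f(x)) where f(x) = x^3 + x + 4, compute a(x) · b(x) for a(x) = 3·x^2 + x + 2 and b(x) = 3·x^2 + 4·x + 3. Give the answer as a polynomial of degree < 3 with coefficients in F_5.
Multiply as integer polynomials: a · b = 9·x^4 + 15·x^3 + 19·x^2 + 11·x + 6. Reducing coefficients mod 5: a · b ≡ 4·x^4 + 4·x^2 + x + 1. Now divide by f(x) = x^3 + x + 4 in F_5[x], eliminating the leading term at each step:
  leading term 4·x^4: subtract (4·x)·f(x) = 4·x^4 + 4·x^2 + x, leaving 1 (coefficients mod 5)
The degree is now < 3, so this is the remainder. Hence a · b ≡ 1 in F_5[x]/(f).

Final answer: a · b ≡ 1 (mod f(x))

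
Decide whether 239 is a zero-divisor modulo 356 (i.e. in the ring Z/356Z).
gcd(239, 356) = 1, so 239 is a unit in Z/356Z (it has a multiplicative inverse). A unit cannot be a zero-divisor: if 239·b ≡ 0 then multiplying both sides by 239^(−1) gives b ≡ 0. So 239 is not a zero-divisor.

Final answer: NO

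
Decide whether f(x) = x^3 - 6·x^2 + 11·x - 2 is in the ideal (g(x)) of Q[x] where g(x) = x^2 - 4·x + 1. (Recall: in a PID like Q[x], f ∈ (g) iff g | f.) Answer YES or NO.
In Q[x] the ideal (g) consists of all multiples of g, so f ∈ (g) iff g | f, i.e. iff the remainder of f on division by g is 0. Divide f by g (g is monic, so eliminate the leading term of the running remainder at each step):
  leading term x^3: subtract (x)·g(x) = x^3 - 4·x^2 + x, leaving -2·x^2 + 10·x - 2
  leading term -2·x^2: subtract (-2)·g(x) = -2·x^2 + 8·x - 2, leaving 2·x
The remainder r(x) = 2·x ≠ 0 (and deg r < deg g), so g ∤ f, i.e. f ∉ (g).

Final answer: NO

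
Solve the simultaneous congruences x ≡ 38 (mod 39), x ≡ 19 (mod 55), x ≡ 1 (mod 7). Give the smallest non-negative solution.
The moduli 39, 55, 7 are pairwise coprime, so by the CRT there is a unique solution mod 39·55·7 = 15015.
Solve by successive substitution. Start with x ≡ 38 (mod 39).
  Combine with x ≡ 19 (mod 55): write x = 38 + 39·t and require 38 + 39·t ≡ 19 (mod 55), i.e. 39·t ≡ 19 − 38 ≡ 36 (mod 55). Since 39^(−1) ≡ 24 (mod 55), t ≡ 24·36 ≡ 39 (mod 55). So x ≡ 38 + 39·39 = 1559 (mod 2145).
  Combine with x ≡ 1 (mod 7): write x = 1559 + 2145·t and require 1559 + 2145·t ≡ 1 (mod 7), i.e. 2145·t ≡ 1 − 1559 ≡ 3 (mod 7). Since 2145^(−1) ≡ 5 (mod 7) (2145 ≡ 3 (mod 7)), t ≡ 5·3 ≡ 1 (mod 7). So x ≡ 1559 + 2145·1 = 3704 (mod 15015).
Unique solution in [0, 15015): x = 3704.

Final answer: x ≡ 3704 (mod 15015); the representative in [0, 15015) is 3704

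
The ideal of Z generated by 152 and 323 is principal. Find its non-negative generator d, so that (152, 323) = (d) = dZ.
In the PID Z, (a, b) is generated by gcd(a, b). Compute gcd(323, 152) with the extended Euclidean algorithm, tracking rows (r, s, t) with s·323 + t·152 = r:
  row A: (323, 1, 0)   [1·323 + 0·152 = 323]
  row B: (152, 0, 1)   [0·323 + 1·152 = 152]
  323 = 2·152 + 19   → row C = row A − 2·row B = (19, 1, −2)   [check: 1·323 − 2·152 = 19]
  152 = 8·19 + 0   → remainder 0, stop. gcd = 19 (last nonzero row C).
So gcd(152, 323) = 19, with Bézout identity 1·323 − 2·152 = 19. Containment (⊇): the Bézout identity exhibits 19 as an element of (152, 323), giving (19) ⊆ (152, 323). Containment (⊆): since 19 | 152 and 19 | 323 (152 = 19·8, 323 = 19·17), every Z-linear combination of 152 and 323 is divisible by 19, so (152, 323) ⊆ (19). Therefore (152, 323) = (19), d = 19.

Final answer: (152, 323) = (19); d = 19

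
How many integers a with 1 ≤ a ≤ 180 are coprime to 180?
48

The number of a ∈ {1, ..., 180} with gcd(a, 180) = 1 is by definition Euler's totient φ(180). φ is multiplicative, with φ(p^e) = p^e − p^(e−1). Factorise 180 = 2^2 · 3^2 · 5. Then
  φ(180) = (2^2 − 2^1) · (3^2 − 3^1) · (5 − 1) = 2 · 6 · 4 = 48.
So there are 48 such integers.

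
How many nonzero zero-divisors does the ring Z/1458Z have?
In Z/1458Z each nonzero element is either a unit (gcd with 1458 is 1) or a zero-divisor (gcd > 1). The number of units is φ(1458): factorise 1458 = 2 · 3^6, so φ(1458) = (2 − 1) · (3^6 − 3^5) = 1 · 486 = 486. The nonzero elements number 1458 − 1 = 1457. Hence the nonzero zero-divisors number 1457 − 486 = 971.

Final answer: Z/1458Z has 971 nonzero zero-divisors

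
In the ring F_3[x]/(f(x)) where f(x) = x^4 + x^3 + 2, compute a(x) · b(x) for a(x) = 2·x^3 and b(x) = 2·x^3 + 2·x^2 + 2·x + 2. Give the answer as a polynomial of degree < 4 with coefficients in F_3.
Multiply as integer polynomials: a · b = 4·x^6 + 4·x^5 + 4·x^4 + 4·x^3. Reducing coefficients mod 3: a · b ≡ x^6 + x^5 + x^4 + x^3. Now divide by f(x) = x^4 + x^3 + 2 in F_3[x], eliminating the leading term at each step:
  leading term x^6: subtract (x^2)·f(x) = x^6 + x^5 + 2·x^2, leaving x^4 + x^3 + x^2 (coefficients mod 3)
  leading term x^4: subtract (1)·f(x) = x^4 + x^3 + 2, leaving x^2 + 1 (coefficients mod 3)
The degree is now < 4, so this is the remainder. Hence a · b ≡ x^2 + 1 in F_3[x]/(f).

Final answer: a · b ≡ x^2 + 1 (mod f(x))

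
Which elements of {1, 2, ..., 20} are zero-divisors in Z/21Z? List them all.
An element a ∈ Z/21Z (with a ≠ 0) is a zero-divisor iff gcd(a, 21) > 1 (because a is a unit precisely when gcd(a, n) = 1, and in Z/nZ every nonzero, non-unit element is a zero-divisor). Scan a = 1, ..., 20 and keep those with gcd(a, 21) > 1:
  gcd(3, 21) = 3, gcd(6, 21) = 3, gcd(7, 21) = 7, gcd(9, 21) = 3, gcd(12, 21) = 3, gcd(14, 21) = 7, gcd(15, 21) = 3, gcd(18, 21) = 3.
All other a ∈ {1, ..., 20} have gcd(a, 21) = 1 and are units. So the nonzero zero-divisors are exactly the 8 values of a appearing in this scan.

Final answer: nonzero zero-divisors of Z/21Z = {3, 6, 7, 9, 12, 14, 15, 18}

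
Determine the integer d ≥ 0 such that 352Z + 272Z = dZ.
In the PID Z, (a, b) is generated by gcd(a, b). Compute gcd(352, 272) with the extended Euclidean algorithm, tracking rows (r, s, t) with s·352 + t·272 = r:
  row A: (352, 1, 0)   [1·352 + 0·272 = 352]
  row B: (272, 0, 1)   [0·352 + 1·272 = 272]
  352 = 1·272 + 80   → row C = row A − 1·row B = (80, 1, −1)   [check: 1·352 − 1·272 = 80]
  272 = 3·80 + 32   → row D = row B − 3·row C = (32, −3, 4)   [check: −3·352 + 4·272 = 32]
  80 = 2·32 + 16   → row E = row C − 2·row D = (16, 7, −9)   [check: 7·352 − 9·272 = 16]
  32 = 2·16 + 0   → remainder 0, stop. gcd = 16 (last nonzero row E).
So gcd(352, 272) = 16, with Bézout identity 7·352 − 9·272 = 16. Containment (⊇): the Bézout identity exhibits 16 as an element of (352, 272), giving (16) ⊆ (352, 272). Containment (⊆): since 16 | 352 and 16 | 272 (352 = 16·22, 272 = 16·17), every Z-linear combination of 352 and 272 is divisible by 16, so (352, 272) ⊆ (16). Therefore (352, 272) = (16), d = 16.

Final answer: (352, 272) = (16); d = 16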